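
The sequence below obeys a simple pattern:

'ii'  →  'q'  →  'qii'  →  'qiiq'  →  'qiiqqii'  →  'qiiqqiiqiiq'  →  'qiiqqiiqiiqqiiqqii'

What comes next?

qiiqqiiqiiqqiiqqiiqiiqqiiqiiq

This is a Fibonacci-style word recurrence s(k) = s(k−1)·s(k−2): e.g. q·ii = qii.
Continuing: qiiqqiiqiiqqiiqqii · qiiqqiiqiiq gives term 8.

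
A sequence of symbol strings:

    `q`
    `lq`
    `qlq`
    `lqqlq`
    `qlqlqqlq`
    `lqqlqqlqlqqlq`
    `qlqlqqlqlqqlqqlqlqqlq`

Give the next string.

Each term (from the third on) is the two preceding terms concatenated in order: term 3 = q·lq = qlq.
Continuing: lqqlqqlqlqqlq · qlqlqqlqlqqlqqlqlqqlq gives term 8.

lqqlqqlqlqqlqqlqlqqlqlqqlqqlqlqqlq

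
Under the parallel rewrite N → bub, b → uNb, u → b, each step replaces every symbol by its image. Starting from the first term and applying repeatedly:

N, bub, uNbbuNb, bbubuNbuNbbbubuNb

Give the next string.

uNbuNbbuNbbbubuNbbbubuNbuNbuNbbuNbbbubuNb

Replace each of the 17 characters of bbubuNbuNbbbubuNb in place — uNb uNb b uNb b bub uNb b bub uNb uNb uNb b uNb b bub uNb — and concatenate.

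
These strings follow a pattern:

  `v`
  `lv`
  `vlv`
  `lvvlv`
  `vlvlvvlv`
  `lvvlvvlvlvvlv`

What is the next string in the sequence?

Each term (from the third on) is the two preceding terms concatenated in order: term 3 = v·lv = vlv.
Continuing: vlvlvvlv · lvvlvvlvlvvlv gives term 7.

vlvlvvlvlvvlvvlvlvvlv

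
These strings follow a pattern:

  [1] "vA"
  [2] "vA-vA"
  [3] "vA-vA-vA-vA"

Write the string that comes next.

Every step duplicates the string with '-' between the halves.
Doubling vA-vA-vA-vA with '-' between the halves:

vA-vA-vA-vA-vA-vA-vA-vA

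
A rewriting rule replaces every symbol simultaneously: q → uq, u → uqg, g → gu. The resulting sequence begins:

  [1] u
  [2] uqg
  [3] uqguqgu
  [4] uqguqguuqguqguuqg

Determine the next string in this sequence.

Replace each of the 17 characters of uqguqguuqguqguuqg in place — uqg uq gu uqg uq gu uqg uqg uq gu uqg uq gu uqg uqg uq gu — and concatenate.

uqguqguuqguqguuqguqguqguuqguqguuqguqguqgu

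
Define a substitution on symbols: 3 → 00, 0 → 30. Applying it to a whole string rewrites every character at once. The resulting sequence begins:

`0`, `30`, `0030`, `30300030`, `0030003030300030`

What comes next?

Applying the rule to each of the 16 symbols of 0030003030300030 gives the pieces 30 30 00 30 30 30 00 30 00 30 00 30 30 30 00 30, which concatenate to the answer.

30300030303000300030003030300030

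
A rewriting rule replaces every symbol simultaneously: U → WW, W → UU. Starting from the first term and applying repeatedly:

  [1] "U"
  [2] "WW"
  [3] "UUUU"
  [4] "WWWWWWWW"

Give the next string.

Expanding WWWWWWWW: W→UU, W→UU, W→UU, W→UU, W→UU, W→UU, W→UU, W→UU. Concatenated: UU UU UU UU UU UU UU UU.

UUUUUUUUUUUUUUUU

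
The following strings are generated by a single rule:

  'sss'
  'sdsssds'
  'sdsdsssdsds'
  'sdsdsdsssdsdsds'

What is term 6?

sdsdsdsdsdsssdsdsdsdsds

Every step adds sd to the front and ds to the end of the previous string.
From sdsdsdsssdsdsds, 2 further steps: sdsdsdsssdsdsds → sdsdsdsdsssdsdsdsds → (answer).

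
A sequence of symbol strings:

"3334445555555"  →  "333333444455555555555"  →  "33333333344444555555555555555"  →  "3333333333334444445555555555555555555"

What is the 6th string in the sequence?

Reading off run lengths: 3 runs 3, 6, 9, 12; 4 runs 3, 4, 5, 6; 5 runs 7, 11, 15, 19 — each is linear in n (n = 1, 2, …).
At n = 6 the blocks have lengths 18, 8, 27.

33333333333333333344444444555555555555555555555555555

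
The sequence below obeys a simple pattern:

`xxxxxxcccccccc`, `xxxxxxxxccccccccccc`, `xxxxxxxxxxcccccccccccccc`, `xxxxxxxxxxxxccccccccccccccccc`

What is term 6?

xxxxxxxxxxxxxxxxccccccccccccccccccccccc

Term n consists of 2n+2 x's, followed by 3n+2 c's, where the shown terms are n = 2, 3, 4, 5.
For term 6, n = 7, so the run lengths are 16, 23.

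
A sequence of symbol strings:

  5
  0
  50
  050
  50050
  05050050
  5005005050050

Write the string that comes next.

From term 3 onward, concatenate the second-to-last term with the last: 5·0 = 50, 0·50 = 050, …
So term 8 is 05050050·5005005050050.

050500505005005050050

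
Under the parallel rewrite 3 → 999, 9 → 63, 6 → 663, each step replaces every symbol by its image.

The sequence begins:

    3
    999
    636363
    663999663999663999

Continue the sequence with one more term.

663663999636363663663999636363663663999636363

φ(663999663999663999) expands symbol-by-symbol to 663 663 999 63 63 63 663 663 999 63 63 63 663 663 999 63 63 63; joining the 18 pieces gives the next term.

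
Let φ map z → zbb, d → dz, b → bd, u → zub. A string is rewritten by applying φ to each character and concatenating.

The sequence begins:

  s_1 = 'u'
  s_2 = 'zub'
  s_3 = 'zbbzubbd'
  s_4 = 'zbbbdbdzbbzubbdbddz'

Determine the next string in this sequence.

zbbbdbdbddzbddzzbbbdbdzbbzubbdbddzbddzdzzbb

φ(zbbbdbdzbbzubbdbddz) expands symbol-by-symbol to zbb bd bd bd dz bd dz zbb bd bd zbb zub bd bd dz bd dz dz zbb; joining the 19 pieces gives the next term.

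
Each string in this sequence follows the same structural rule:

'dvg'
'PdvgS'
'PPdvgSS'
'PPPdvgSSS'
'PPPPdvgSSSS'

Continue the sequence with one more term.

Every step adds P to the front and S to the end of the previous string.
So the next term is P·PPPPdvgSSSS·S.

PPPPPdvgSSSSS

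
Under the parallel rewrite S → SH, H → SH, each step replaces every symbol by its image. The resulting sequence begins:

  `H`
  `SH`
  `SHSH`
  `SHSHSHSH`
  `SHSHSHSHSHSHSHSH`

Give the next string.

Applying the rule to each of the 16 symbols of SHSHSHSHSHSHSHSH gives the pieces SH SH SH SH SH SH SH SH SH SH SH SH SH SH SH SH, which concatenate to the answer.

SHSHSHSHSHSHSHSHSHSHSHSHSHSHSHSH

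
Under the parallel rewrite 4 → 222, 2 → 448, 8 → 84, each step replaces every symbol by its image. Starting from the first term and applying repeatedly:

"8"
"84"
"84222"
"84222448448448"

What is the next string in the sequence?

Applying the rule to each of the 14 symbols of 84222448448448 gives the pieces 84 222 448 448 448 222 222 84 222 222 84 222 222 84, which concatenate to the answer.

84222448448448222222842222228422222284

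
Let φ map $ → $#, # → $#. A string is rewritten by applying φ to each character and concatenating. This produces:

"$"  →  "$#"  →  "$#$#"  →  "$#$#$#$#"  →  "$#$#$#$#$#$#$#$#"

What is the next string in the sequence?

Rewriting the 16 symbols of $#$#$#$#$#$#$#$# one by one yields $# $# $# $# $# $# $# $# $# $# $# $# $# $# $# $#; concatenated:

$#$#$#$#$#$#$#$#$#$#$#$#$#$#$#$#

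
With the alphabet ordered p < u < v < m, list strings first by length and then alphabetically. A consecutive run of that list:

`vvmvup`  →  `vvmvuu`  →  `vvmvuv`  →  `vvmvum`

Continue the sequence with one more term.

Find the rightmost character of vvmvum below m, bump it to the next letter, and reset everything to its right to p.

vvmvvp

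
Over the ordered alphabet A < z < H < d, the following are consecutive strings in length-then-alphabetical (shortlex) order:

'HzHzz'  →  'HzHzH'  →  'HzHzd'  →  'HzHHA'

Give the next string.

The successor of HzHHA increments the rightmost position that isn't already d and resets every position after it to A.

HzHHz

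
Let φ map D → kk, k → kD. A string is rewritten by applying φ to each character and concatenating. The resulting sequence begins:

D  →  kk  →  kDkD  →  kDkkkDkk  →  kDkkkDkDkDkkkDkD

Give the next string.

Applying the rule to each of the 16 symbols of kDkkkDkDkDkkkDkD gives the pieces kD kk kD kD kD kk kD kk kD kk kD kD kD kk kD kk, which concatenate to the answer.

kDkkkDkDkDkkkDkkkDkkkDkDkDkkkDkk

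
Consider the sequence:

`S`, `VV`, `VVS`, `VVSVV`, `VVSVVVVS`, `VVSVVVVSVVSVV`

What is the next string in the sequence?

VVSVVVVSVVSVVVVSVVVVS

This is a Fibonacci-style word recurrence s(k) = s(k−1)·s(k−2): e.g. VV·S = VVS.
So term 7 is VVSVVVVSVVSVV·VVSVVVVS.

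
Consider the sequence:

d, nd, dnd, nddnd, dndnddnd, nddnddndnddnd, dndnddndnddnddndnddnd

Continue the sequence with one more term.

nddnddndnddnddndnddndnddnddndnddnd

Each term (from the third on) is the two preceding terms concatenated in order: term 3 = d·nd = dnd.
The next term joins nddnddndnddnd and dndnddndnddnddndnddnd.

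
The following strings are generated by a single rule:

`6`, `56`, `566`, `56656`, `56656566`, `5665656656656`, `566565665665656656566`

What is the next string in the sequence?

5665656656656566565665665656656656

This is a Fibonacci-style word recurrence s(k) = s(k−1)·s(k−2): e.g. 56·6 = 566.
Continuing: 566565665665656656566 · 5665656656656 gives term 8.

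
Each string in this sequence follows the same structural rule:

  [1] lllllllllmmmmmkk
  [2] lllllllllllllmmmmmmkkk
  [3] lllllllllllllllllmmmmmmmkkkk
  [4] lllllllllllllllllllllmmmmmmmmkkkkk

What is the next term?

The n-th term is 4n+1 l's then n+3 m's then n k's, where the shown terms are n = 2, 3, 4, 5.
For the next term, n = 6, so the run lengths are 25, 9, 6.

lllllllllllllllllllllllllmmmmmmmmmkkkkkk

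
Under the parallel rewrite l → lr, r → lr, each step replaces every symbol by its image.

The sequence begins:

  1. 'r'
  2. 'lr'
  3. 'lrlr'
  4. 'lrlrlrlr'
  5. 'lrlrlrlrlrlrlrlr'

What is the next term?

Rewriting the 16 symbols of lrlrlrlrlrlrlrlr one by one yields lr lr lr lr lr lr lr lr lr lr lr lr lr lr lr lr; concatenated:

lrlrlrlrlrlrlrlrlrlrlrlrlrlrlrlr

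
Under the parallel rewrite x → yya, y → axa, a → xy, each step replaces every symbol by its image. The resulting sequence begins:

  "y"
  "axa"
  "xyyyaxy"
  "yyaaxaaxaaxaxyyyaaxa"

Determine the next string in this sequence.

axaaxaxyxyyyaxyxyyyaxyxyyyaxyyyaaxaaxaaxaxyxyyyaxy

Applying the rule to each of the 20 symbols of yyaaxaaxaaxaxyyyaaxa gives the pieces axa axa xy xy yya xy xy yya xy xy yya xy yya axa axa axa xy xy yya xy, which concatenate to the answer.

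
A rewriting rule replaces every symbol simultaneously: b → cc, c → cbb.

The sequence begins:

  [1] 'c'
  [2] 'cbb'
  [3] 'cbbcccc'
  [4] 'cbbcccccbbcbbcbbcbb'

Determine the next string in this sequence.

Applying the rule to each of the 19 symbols of cbbcccccbbcbbcbbcbb gives the pieces cbb cc cc cbb cbb cbb cbb cbb cc cc cbb cc cc cbb cc cc cbb cc cc, which concatenate to the answer.

cbbcccccbbcbbcbbcbbcbbcccccbbcccccbbcccccbbcccc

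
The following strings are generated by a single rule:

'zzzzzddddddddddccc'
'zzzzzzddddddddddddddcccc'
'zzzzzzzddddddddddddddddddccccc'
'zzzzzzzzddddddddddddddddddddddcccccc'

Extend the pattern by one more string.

zzzzzzzzzddddddddddddddddddddddddddccccccc

Term n consists of n+2 z's, followed by 4n-2 d's, followed by n c's, where the shown terms are n = 3, 4, 5, 6.
At n = 7 the blocks have lengths 9, 26, 7.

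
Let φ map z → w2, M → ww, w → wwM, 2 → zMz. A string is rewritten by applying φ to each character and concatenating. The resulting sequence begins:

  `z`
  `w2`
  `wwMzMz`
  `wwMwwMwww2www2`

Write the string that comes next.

Applying the rule to each of the 14 symbols of wwMwwMwww2www2 gives the pieces wwM wwM ww wwM wwM ww wwM wwM wwM zMz wwM wwM wwM zMz, which concatenate to the answer.

wwMwwMwwwwMwwMwwwwMwwMwwMzMzwwMwwMwwMzMz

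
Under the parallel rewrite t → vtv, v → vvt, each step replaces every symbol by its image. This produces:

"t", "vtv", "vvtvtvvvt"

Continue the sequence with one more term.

vvtvvtvtvvvtvtvvvtvvtvvtvtv

Apply φ to vvtvtvvvt symbol by symbol: v→vvt, v→vvt, t→vtv, v→vvt, t→vtv, v→vvt, v→vvt, v→vvt, t→vtv; joined: vvt vvt vtv vvt vtv vvt vvt vvt vtv.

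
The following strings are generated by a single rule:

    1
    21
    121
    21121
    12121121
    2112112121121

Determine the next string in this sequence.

121211212112112121121

Each term (from the third on) is the two preceding terms concatenated in order: term 3 = 1·21 = 121.
So term 7 is 12121121·2112112121121.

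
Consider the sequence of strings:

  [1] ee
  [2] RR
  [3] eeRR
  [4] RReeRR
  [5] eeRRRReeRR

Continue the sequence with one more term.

RReeRReeRRRReeRR

From term 3 onward, concatenate the second-to-last term with the last: ee·RR = eeRR, RR·eeRR = RReeRR, …
So term 6 is RReeRR·eeRRRReeRR.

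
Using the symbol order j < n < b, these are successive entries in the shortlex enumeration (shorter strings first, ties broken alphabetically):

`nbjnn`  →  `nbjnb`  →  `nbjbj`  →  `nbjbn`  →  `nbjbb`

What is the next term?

The successor of nbjbb increments the rightmost position that isn't already b and resets every position after it to j.

nbnjj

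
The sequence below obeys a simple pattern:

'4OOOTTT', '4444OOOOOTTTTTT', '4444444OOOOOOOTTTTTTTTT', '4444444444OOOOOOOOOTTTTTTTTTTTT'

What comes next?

Reading off run lengths: 4 runs 1, 4, 7, 10; O runs 3, 5, 7, 9; T runs 3, 6, 9, 12 — each is linear in n (n = 1, 2, …).
For the next term, n = 5, so the run lengths are 13, 11, 15.

4444444444444OOOOOOOOOOOTTTTTTTTTTTTTTT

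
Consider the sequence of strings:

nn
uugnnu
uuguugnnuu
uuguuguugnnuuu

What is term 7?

uuguuguuguuguuguugnnuuuuuu

s(k+1) = uug·s(k)·u, so each term gains uug as a prefix and u as a suffix.
From uuguuguugnnuuu, 3 further steps: uuguuguugnnuuu → uuguuguuguugnnuuuu → uuguuguuguuguugnnuuuuu → (answer).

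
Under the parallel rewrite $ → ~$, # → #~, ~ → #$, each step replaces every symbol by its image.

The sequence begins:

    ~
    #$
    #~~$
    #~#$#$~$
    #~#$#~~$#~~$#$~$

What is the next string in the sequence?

φ(#~#$#~~$#~~$#$~$) expands symbol-by-symbol to #~ #$ #~ ~$ #~ #$ #$ ~$ #~ #$ #$ ~$ #~ ~$ #$ ~$; joining the 16 pieces gives the next term.

#~#$#~~$#~#$#$~$#~#$#$~$#~~$#$~$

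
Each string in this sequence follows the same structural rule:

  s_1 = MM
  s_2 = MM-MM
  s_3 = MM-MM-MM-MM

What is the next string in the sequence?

MM-MM-MM-MM-MM-MM-MM-MM

Every step duplicates the string with '-' between the halves.
One more doubling of MM-MM-MM-MM gives the answer.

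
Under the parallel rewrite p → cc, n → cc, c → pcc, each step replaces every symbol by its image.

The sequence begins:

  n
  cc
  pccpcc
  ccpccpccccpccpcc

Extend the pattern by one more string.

Applying the rule to each of the 16 symbols of ccpccpccccpccpcc gives the pieces pcc pcc cc pcc pcc cc pcc pcc pcc pcc cc pcc pcc cc pcc pcc, which concatenate to the answer.

pccpccccpccpccccpccpccpccpccccpccpccccpccpcc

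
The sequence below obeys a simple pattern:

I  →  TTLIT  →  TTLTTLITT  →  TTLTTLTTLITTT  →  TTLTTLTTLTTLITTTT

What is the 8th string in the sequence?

TTLTTLTTLTTLTTLTTLTTLITTTTTTT

Each term wraps the previous one in TTL on the left and T on the right.
From TTLTTLTTLTTLITTTT, 3 further steps: TTLTTLTTLTTLITTTT → TTLTTLTTLTTLTTLITTTTT → TTLTTLTTLTTLTTLTTLITTTTTT → (answer).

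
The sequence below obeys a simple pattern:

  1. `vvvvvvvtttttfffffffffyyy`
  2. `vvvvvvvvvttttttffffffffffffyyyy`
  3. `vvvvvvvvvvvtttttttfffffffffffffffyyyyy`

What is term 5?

vvvvvvvvvvvvvvvtttttttttfffffffffffffffffffffyyyyyyy

The n-th term is 2n+1 v's then n+2 t's then 3n f's then n y's, where the shown terms are n = 3, 4, 5.
For term 5, n = 7, so the run lengths are 15, 9, 21, 7.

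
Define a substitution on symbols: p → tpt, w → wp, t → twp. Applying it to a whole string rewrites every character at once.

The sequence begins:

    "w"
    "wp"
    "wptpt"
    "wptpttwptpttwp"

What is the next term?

wptpttwptpttwptwpwptpttwptpttwptwpwptpt

Applying the rule to each of the 14 symbols of wptpttwptpttwp gives the pieces wp tpt twp tpt twp twp wp tpt twp tpt twp twp wp tpt, which concatenate to the answer.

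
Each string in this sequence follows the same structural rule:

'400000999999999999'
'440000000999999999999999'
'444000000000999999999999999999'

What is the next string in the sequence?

444400000000000999999999999999999999

The n-th term is n-2 4's then 2n-1 0's then 3n+3 9's, where the shown terms are n = 3, 4, 5.
For the next term, n = 6, so the run lengths are 4, 11, 21.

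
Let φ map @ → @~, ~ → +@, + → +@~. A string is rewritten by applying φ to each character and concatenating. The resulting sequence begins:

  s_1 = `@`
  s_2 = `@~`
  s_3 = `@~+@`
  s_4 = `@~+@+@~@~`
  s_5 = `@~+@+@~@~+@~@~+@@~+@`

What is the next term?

@~+@+@~@~+@~@~+@@~+@+@~@~+@@~+@+@~@~@~+@+@~@~

Applying the rule to each of the 20 symbols of @~+@+@~@~+@~@~+@@~+@ gives the pieces @~ +@ +@~ @~ +@~ @~ +@ @~ +@ +@~ @~ +@ @~ +@ +@~ @~ @~ +@ +@~ @~, which concatenate to the answer.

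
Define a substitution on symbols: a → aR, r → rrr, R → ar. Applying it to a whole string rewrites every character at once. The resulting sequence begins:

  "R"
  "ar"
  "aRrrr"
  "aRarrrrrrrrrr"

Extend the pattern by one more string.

aRaraRrrrrrrrrrrrrrrrrrrrrrrrrrrrrrr

Replace each of the 13 characters of aRarrrrrrrrrr in place — aR ar aR rrr rrr rrr rrr rrr rrr rrr rrr rrr rrr — and concatenate.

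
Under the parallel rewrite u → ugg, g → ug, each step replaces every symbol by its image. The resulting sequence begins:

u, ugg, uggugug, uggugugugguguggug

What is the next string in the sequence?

uggugugugguguggugugguguguggugugguguguggug

Applying the rule to each of the 17 symbols of uggugugugguguggug gives the pieces ugg ug ug ugg ug ugg ug ugg ug ug ugg ug ugg ug ug ugg ug, which concatenate to the answer.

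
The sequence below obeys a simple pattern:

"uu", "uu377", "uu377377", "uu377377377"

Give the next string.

Each term is the previous one with 377 appended.
So the next term is uu377377377·377.

uu377377377377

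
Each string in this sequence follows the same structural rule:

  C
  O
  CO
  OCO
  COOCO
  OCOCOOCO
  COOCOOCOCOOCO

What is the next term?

This is a Fibonacci-style word recurrence s(k) = s(k−2)·s(k−1): e.g. C·O = CO.
Continuing: OCOCOOCO · COOCOOCOCOOCO gives term 8.

OCOCOOCOCOOCOOCOCOOCO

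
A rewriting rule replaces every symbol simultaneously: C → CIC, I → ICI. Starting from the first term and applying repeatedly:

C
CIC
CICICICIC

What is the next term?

CICICICICICICICICICICICICIC

Apply φ to CICICICIC symbol by symbol: C→CIC, I→ICI, C→CIC, I→ICI, C→CIC, I→ICI, C→CIC, I→ICI, C→CIC; joined: CIC ICI CIC ICI CIC ICI CIC ICI CIC.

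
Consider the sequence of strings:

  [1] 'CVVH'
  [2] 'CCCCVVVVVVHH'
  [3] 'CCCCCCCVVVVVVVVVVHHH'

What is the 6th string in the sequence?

Reading off run lengths: C runs 1, 4, 7; V runs 2, 6, 10; H runs 1, 2, 3 — each is linear in n (n = 1, 2, …).
For term 6, n = 6, so the run lengths are 16, 22, 6.

CCCCCCCCCCCCCCCCVVVVVVVVVVVVVVVVVVVVVVHHHHHH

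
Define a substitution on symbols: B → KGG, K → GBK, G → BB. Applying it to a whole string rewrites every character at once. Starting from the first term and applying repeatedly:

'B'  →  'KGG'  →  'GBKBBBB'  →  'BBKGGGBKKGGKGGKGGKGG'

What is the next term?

Rewriting the 20 symbols of BBKGGGBKKGGKGGKGGKGG one by one yields KGG KGG GBK BB BB BB KGG GBK GBK BB BB GBK BB BB GBK BB BB GBK BB BB; concatenated:

KGGKGGGBKBBBBBBKGGGBKGBKBBBBGBKBBBBGBKBBBBGBKBBBB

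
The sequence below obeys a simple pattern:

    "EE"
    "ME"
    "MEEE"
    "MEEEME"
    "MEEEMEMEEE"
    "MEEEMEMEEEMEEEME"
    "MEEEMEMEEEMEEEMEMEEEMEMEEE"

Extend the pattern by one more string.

From term 3 onward, concatenate the last term with the second-to-last: ME·EE = MEEE, MEEE·ME = MEEEME, …
Continuing: MEEEMEMEEEMEEEMEMEEEMEMEEE · MEEEMEMEEEMEEEME gives term 8.

MEEEMEMEEEMEEEMEMEEEMEMEEEMEEEMEMEEEMEEEME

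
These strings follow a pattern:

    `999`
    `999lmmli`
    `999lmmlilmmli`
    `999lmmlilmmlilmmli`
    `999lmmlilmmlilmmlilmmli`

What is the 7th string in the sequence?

999lmmlilmmlilmmlilmmlilmmlilmmli

The strings grow by a fixed suffix lmmli each time.
From 999lmmlilmmlilmmlilmmli, 2 further steps: 999lmmlilmmlilmmlilmmli → 999lmmlilmmlilmmlilmmlilmmli → (answer).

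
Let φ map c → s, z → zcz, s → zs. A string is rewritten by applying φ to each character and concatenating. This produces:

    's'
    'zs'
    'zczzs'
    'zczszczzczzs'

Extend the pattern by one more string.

zczszczzszczszczzczszczzczzs

Apply φ to zczszczzczzs symbol by symbol: z→zcz, c→s, z→zcz, s→zs, z→zcz, c→s, z→zcz, z→zcz, c→s, z→zcz, z→zcz, s→zs; joined: zcz s zcz zs zcz s zcz zcz s zcz zcz zs.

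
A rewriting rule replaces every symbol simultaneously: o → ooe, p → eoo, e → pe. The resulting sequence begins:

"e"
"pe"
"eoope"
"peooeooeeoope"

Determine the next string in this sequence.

eoopeooeooepeooeooepepeooeooeeoope

Applying the rule to each of the 13 symbols of peooeooeeoope gives the pieces eoo pe ooe ooe pe ooe ooe pe pe ooe ooe eoo pe, which concatenate to the answer.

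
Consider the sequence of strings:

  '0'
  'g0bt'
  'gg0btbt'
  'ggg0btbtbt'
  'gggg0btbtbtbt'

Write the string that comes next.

Every step adds g to the front and bt to the end of the previous string.
Applying this once more to gggg0btbtbtbt:

ggggg0btbtbtbtbt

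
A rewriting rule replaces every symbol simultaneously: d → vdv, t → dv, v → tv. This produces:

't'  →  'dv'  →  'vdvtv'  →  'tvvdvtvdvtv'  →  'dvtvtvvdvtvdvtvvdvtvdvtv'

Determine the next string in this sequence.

vdvtvdvtvdvtvtvvdvtvdvtvvdvtvdvtvtvvdvtvdvtvvdvtvdvtv

Replace each of the 24 characters of dvtvtvvdvtvdvtvvdvtvdvtv in place — vdv tv dv tv dv tv tv vdv tv dv tv vdv tv dv tv tv vdv tv dv tv vdv tv dv tv — and concatenate.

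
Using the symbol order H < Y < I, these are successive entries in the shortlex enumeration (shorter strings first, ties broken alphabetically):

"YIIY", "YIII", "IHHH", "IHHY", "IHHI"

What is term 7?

Stepping forward 2 times from IHHI: IHHI → IHYH, then the target.

IHYY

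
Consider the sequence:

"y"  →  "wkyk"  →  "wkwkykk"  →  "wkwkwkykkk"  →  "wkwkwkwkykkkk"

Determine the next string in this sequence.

wkwkwkwkwkykkkkk

Every step adds wk to the front and k to the end of the previous string.
So the next term is wk·wkwkwkwkykkkk·k.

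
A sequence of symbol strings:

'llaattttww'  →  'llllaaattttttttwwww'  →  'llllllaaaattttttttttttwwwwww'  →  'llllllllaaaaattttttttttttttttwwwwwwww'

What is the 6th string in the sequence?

llllllllllllaaaaaaattttttttttttttttttttttttwwwwwwwwwwww

Each string has the form l^{2n} a^{n+1} t^{4n} w^{2n} (n = 1, 2, …).
For term 6, n = 6, so the run lengths are 12, 7, 24, 12.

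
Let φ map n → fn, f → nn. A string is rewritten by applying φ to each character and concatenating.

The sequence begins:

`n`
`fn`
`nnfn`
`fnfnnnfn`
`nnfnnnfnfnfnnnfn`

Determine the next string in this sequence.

fnfnnnfnfnfnnnfnnnfnnnfnfnfnnnfn

φ(nnfnnnfnfnfnnnfn) expands symbol-by-symbol to fn fn nn fn fn fn nn fn nn fn nn fn fn fn nn fn; joining the 16 pieces gives the next term.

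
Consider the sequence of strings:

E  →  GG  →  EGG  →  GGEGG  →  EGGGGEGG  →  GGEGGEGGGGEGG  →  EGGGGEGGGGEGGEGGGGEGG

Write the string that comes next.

Each term (from the third on) is the two preceding terms concatenated in order: term 3 = E·GG = EGG.
The next term joins GGEGGEGGGGEGG and EGGGGEGGGGEGGEGGGGEGG.

GGEGGEGGGGEGGEGGGGEGGGGEGGEGGGGEGG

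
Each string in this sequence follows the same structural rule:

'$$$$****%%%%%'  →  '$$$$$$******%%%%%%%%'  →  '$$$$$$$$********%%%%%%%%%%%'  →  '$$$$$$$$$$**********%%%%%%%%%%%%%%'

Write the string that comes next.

$$$$$$$$$$$$************%%%%%%%%%%%%%%%%%

The n-th term is 2n $'s then 2n *'s then 3n-1 %'s, where the shown terms are n = 2, 3, 4, 5.
Setting n = 6 gives 12, 12, 17 characters in each block.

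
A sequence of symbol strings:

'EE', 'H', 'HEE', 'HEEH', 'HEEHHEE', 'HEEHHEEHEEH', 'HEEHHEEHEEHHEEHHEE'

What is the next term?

This is a Fibonacci-style word recurrence s(k) = s(k−1)·s(k−2): e.g. H·EE = HEE.
So term 8 is HEEHHEEHEEHHEEHHEE·HEEHHEEHEEH.

HEEHHEEHEEHHEEHHEEHEEHHEEHEEH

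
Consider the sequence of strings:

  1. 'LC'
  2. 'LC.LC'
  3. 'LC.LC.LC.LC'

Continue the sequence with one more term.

s(k+1) = s(k)·.·s(k) — each term doubles the last with '.' between the halves.
Doubling LC.LC.LC.LC with '.' between the halves:

LC.LC.LC.LC.LC.LC.LC.LC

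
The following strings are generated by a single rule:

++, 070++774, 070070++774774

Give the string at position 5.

Each term wraps the previous one in 070 on the left and 774 on the right.
From 070070++774774, 2 further steps: 070070++774774 → 070070070++774774774 → (answer).

070070070070++774774774774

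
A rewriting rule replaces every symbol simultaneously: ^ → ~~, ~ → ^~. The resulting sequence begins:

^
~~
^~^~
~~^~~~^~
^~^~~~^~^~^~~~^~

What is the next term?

Replace each of the 16 characters of ^~^~~~^~^~^~~~^~ in place — ~~ ^~ ~~ ^~ ^~ ^~ ~~ ^~ ~~ ^~ ~~ ^~ ^~ ^~ ~~ ^~ — and concatenate.

~~^~~~^~^~^~~~^~~~^~~~^~^~^~~~^~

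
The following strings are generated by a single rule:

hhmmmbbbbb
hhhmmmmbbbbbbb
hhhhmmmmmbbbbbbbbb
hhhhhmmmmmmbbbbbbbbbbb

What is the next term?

Each string has the form h^{n} m^{n+1} b^{2n+1}, where the shown terms are n = 2, 3, 4, 5.
For the next term, n = 6, so the run lengths are 6, 7, 13.

hhhhhhmmmmmmmbbbbbbbbbbbbb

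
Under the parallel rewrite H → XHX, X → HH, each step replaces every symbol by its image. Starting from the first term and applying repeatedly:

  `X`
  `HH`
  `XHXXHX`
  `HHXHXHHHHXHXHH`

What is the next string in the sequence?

Replace each of the 14 characters of HHXHXHHHHXHXHH in place — XHX XHX HH XHX HH XHX XHX XHX XHX HH XHX HH XHX XHX — and concatenate.

XHXXHXHHXHXHHXHXXHXXHXXHXHHXHXHHXHXXHX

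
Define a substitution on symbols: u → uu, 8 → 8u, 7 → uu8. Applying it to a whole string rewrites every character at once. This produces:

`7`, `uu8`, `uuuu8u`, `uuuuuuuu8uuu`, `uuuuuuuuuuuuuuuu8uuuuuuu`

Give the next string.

Applying the rule to each of the 24 symbols of uuuuuuuuuuuuuuuu8uuuuuuu gives the pieces uu uu uu uu uu uu uu uu uu uu uu uu uu uu uu uu 8u uu uu uu uu uu uu uu, which concatenate to the answer.

uuuuuuuuuuuuuuuuuuuuuuuuuuuuuuuu8uuuuuuuuuuuuuuu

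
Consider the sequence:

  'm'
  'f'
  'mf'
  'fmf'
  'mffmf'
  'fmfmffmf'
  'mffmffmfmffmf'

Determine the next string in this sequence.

fmfmffmfmffmffmfmffmf

This is a Fibonacci-style word recurrence s(k) = s(k−2)·s(k−1): e.g. m·f = mf.
The next term joins fmfmffmf and mffmffmfmffmf.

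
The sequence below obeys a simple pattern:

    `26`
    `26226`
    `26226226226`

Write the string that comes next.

Every step duplicates the string with '2' between the halves.
Doubling 26226226226 with '2' between the halves:

26226226226226226226226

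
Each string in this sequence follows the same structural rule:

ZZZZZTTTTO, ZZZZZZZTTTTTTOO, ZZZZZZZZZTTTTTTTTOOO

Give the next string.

Reading off run lengths: Z runs 5, 7, 9; T runs 4, 6, 8; O runs 1, 2, 3 — each is linear in n, where the shown terms are n = 2, 3, 4.
Setting n = 5 gives 11, 10, 4 characters in each block.

ZZZZZZZZZZZTTTTTTTTTTOOOO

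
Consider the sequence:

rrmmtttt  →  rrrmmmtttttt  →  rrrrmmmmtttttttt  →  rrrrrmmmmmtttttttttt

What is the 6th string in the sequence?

The n-th term is n r's then n m's then 2n t's, where the shown terms are n = 2, 3, 4, 5.
Setting n = 7 gives 7, 7, 14 characters in each block.

rrrrrrrmmmmmmmtttttttttttttt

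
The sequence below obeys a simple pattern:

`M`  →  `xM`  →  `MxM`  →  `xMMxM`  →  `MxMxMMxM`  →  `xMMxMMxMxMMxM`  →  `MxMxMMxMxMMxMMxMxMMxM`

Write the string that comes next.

xMMxMMxMxMMxMMxMxMMxMxMMxMMxMxMMxM

This is a Fibonacci-style word recurrence s(k) = s(k−2)·s(k−1): e.g. M·xM = MxM.
Continuing: xMMxMMxMxMMxM · MxMxMMxMxMMxMMxMxMMxM gives term 8.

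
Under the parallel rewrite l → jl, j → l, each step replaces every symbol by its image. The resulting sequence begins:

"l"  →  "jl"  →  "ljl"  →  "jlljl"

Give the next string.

ljljlljl

Expanding jlljl: j→l, l→jl, l→jl, j→l, l→jl. Concatenated: l jl jl l jl.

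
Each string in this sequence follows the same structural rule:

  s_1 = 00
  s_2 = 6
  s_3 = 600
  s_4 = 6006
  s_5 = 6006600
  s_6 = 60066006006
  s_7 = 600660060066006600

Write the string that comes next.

60066006006600660060066006006

Each term (from the third on) is the previous term followed by the one before it: term 3 = 6·00 = 600.
The next term joins 600660060066006600 and 60066006006.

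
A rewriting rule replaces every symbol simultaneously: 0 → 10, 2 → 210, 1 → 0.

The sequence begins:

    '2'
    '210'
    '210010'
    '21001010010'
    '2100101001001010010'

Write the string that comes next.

Rewriting the 19 symbols of 2100101001001010010 one by one yields 210 0 10 10 0 10 0 10 10 0 10 10 0 10 0 10 10 0 10; concatenated:

21001010010010100101001001010010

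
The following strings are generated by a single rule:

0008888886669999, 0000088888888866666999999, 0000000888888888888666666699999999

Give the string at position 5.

Term n consists of 2n-1 0's, followed by 3n 8's, followed by 2n-1 6's, followed by 2n 9's, where the shown terms are n = 2, 3, 4.
Setting n = 6 gives 11, 18, 11, 12 characters in each block.

0000000000088888888888888888866666666666999999999999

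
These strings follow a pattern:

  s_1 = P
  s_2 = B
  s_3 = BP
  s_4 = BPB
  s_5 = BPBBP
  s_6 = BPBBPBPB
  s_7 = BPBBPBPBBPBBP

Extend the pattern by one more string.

BPBBPBPBBPBBPBPBBPBPB

This is a Fibonacci-style word recurrence s(k) = s(k−1)·s(k−2): e.g. B·P = BP.
So term 8 is BPBBPBPBBPBBP·BPBBPBPB.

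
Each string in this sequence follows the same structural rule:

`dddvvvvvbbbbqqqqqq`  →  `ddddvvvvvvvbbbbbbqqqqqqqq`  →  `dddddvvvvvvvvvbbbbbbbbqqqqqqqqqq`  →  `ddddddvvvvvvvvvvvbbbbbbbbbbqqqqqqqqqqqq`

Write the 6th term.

Each string has the form d^{n+1} v^{2n+1} b^{2n} q^{2n+2}, where the shown terms are n = 2, 3, 4, 5.
At n = 7 the blocks have lengths 8, 15, 14, 16.

ddddddddvvvvvvvvvvvvvvvbbbbbbbbbbbbbbqqqqqqqqqqqqqqqq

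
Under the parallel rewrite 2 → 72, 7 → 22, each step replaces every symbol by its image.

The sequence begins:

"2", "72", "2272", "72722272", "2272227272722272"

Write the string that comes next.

72722272727222722272227272722272

Applying the rule to each of the 16 symbols of 2272227272722272 gives the pieces 72 72 22 72 72 72 22 72 22 72 22 72 72 72 22 72, which concatenate to the answer.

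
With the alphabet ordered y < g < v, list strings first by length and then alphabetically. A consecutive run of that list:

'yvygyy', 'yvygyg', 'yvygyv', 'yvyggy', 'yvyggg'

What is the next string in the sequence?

The successor of yvyggg increments the rightmost position that isn't already v and resets every position after it to y.

yvyggv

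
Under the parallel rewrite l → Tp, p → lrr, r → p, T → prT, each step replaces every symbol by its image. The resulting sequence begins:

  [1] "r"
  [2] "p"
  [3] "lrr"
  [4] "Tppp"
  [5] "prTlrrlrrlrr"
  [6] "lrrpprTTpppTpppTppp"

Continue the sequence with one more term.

Replace each of the 19 characters of lrrpprTTpppTpppTppp in place — Tp p p lrr lrr p prT prT lrr lrr lrr prT lrr lrr lrr prT lrr lrr lrr — and concatenate.

TppplrrlrrpprTprTlrrlrrlrrprTlrrlrrlrrprTlrrlrrlrr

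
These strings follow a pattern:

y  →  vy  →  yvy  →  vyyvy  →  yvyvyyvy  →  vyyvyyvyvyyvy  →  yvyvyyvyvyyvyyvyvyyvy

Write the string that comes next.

From term 3 onward, concatenate the second-to-last term with the last: y·vy = yvy, vy·yvy = vyyvy, …
So term 8 is vyyvyyvyvyyvy·yvyvyyvyvyyvyyvyvyyvy.

vyyvyyvyvyyvyyvyvyyvyvyyvyyvyvyyvy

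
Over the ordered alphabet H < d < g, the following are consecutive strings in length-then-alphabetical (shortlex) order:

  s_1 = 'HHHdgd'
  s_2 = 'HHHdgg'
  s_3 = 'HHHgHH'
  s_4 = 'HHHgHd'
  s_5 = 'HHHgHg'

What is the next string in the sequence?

HHHgdH

Find the rightmost character of HHHgHg below g, bump it to the next letter, and reset everything to its right to H.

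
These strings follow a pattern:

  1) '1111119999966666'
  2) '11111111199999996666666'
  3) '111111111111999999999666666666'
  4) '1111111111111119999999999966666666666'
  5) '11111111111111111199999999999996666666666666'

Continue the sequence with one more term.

The n-th term is 3n 1's then 2n+1 9's then 2n+1 6's, where the shown terms are n = 2, 3, 4, 5, 6.
At n = 7 the blocks have lengths 21, 15, 15.

111111111111111111111999999999999999666666666666666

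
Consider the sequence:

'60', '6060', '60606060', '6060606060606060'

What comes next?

60606060606060606060606060606060

Every step duplicates the string.
So the next term is two copies of 6060606060606060.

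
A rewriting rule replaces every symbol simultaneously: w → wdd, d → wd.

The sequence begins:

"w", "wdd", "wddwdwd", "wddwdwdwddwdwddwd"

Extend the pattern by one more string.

φ(wddwdwdwddwdwddwd) expands symbol-by-symbol to wdd wd wd wdd wd wdd wd wdd wd wd wdd wd wdd wd wd wdd wd; joining the 17 pieces gives the next term.

wddwdwdwddwdwddwdwddwdwdwddwdwddwdwdwddwd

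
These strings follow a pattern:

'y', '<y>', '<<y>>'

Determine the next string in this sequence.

Every step adds < to the front and > to the end of the previous string.
Applying this once more to <<y>>:

<<<y>>>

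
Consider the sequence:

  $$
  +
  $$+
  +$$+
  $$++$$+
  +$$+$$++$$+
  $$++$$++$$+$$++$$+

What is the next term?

+$$+$$++$$+$$++$$++$$+$$++$$+

This is a Fibonacci-style word recurrence s(k) = s(k−2)·s(k−1): e.g. $$·+ = $$+.
Continuing: +$$+$$++$$+ · $$++$$++$$+$$++$$+ gives term 8.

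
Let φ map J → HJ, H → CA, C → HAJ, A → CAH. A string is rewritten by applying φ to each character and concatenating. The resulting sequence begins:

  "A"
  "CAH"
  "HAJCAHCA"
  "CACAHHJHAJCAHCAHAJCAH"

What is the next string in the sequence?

HAJCAHHAJCAHCACAHJCACAHHJHAJCAHCAHAJCAHCACAHHJHAJCAHCA

Applying the rule to each of the 21 symbols of CACAHHJHAJCAHCAHAJCAH gives the pieces HAJ CAH HAJ CAH CA CA HJ CA CAH HJ HAJ CAH CA HAJ CAH CA CAH HJ HAJ CAH CA, which concatenate to the answer.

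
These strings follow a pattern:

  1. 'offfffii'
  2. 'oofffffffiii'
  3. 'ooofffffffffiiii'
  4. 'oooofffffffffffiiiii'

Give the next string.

ooooofffffffffffffiiiiii

Term n consists of n-1 o's, followed by 2n+1 f's, followed by n i's, where the shown terms are n = 2, 3, 4, 5.
At n = 6 the blocks have lengths 5, 13, 6.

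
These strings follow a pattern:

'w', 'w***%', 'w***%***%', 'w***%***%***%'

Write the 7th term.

w***%***%***%***%***%***%

The strings grow by a fixed suffix ***% each time.
From w***%***%***%, 3 further steps: w***%***%***% → w***%***%***%***% → w***%***%***%***%***% → (answer).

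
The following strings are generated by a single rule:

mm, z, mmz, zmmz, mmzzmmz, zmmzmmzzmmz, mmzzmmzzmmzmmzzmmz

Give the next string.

zmmzmmzzmmzmmzzmmzzmmzmmzzmmz

This is a Fibonacci-style word recurrence s(k) = s(k−2)·s(k−1): e.g. mm·z = mmz.
The next term joins zmmzmmzzmmz and mmzzmmzzmmzmmzzmmz.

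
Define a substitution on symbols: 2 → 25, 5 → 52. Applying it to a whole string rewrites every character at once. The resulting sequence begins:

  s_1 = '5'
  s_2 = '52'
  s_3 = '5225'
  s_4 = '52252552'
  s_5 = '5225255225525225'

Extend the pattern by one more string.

Applying the rule to each of the 16 symbols of 5225255225525225 gives the pieces 52 25 25 52 25 52 52 25 25 52 52 25 52 25 25 52, which concatenate to the answer.

52252552255252252552522552252552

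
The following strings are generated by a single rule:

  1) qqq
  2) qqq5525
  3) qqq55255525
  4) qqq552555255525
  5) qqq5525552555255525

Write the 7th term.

qqq552555255525552555255525

Every step adds 5525 to the end: s(k+1) = s(k)·5525.
From qqq5525552555255525, 2 further steps: qqq5525552555255525 → qqq55255525552555255525 → (answer).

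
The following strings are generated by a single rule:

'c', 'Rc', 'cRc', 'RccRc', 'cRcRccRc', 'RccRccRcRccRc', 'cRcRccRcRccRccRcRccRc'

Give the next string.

RccRccRcRccRccRcRccRcRccRccRcRccRc

From term 3 onward, concatenate the second-to-last term with the last: c·Rc = cRc, Rc·cRc = RccRc, …
The next term joins RccRccRcRccRc and cRcRccRcRccRccRcRccRc.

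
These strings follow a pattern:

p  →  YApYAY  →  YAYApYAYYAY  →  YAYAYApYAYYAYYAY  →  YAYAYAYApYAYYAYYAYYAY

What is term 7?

Each term wraps the previous one in YA on the left and YAY on the right.
From YAYAYAYApYAYYAYYAYYAY, 2 further steps: YAYAYAYApYAYYAYYAYYAY → YAYAYAYAYApYAYYAYYAYYAYYAY → (answer).

YAYAYAYAYAYApYAYYAYYAYYAYYAYYAY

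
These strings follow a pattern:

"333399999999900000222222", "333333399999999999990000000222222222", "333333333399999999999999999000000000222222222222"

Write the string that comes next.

The n-th term is 3n-2 3's then 4n+1 9's then 2n+1 0's then 3n 2's, where the shown terms are n = 2, 3, 4.
Setting n = 5 gives 13, 21, 11, 15 characters in each block.

333333333333399999999999999999999900000000000222222222222222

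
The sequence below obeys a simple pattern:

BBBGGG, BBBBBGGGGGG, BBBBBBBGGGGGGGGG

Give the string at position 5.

Term n consists of 2n+1 B's, followed by 3n G's (n = 1, 2, …).
At n = 5 the blocks have lengths 11, 15.

BBBBBBBBBBBGGGGGGGGGGGGGGG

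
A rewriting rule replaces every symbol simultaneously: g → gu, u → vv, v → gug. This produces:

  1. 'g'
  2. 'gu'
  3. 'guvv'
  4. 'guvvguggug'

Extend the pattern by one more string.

Expanding guvvguggug: g→gu, u→vv, v→gug, v→gug, g→gu, u→vv, g→gu, g→gu, u→vv, g→gu. Concatenated: gu vv gug gug gu vv gu gu vv gu.

guvvguggugguvvguguvvgu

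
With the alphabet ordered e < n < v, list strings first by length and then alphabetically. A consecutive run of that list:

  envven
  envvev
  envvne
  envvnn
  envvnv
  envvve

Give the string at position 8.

envvvv

Continuing the enumeration 2 steps past envvve: envvve → envvvn → (answer).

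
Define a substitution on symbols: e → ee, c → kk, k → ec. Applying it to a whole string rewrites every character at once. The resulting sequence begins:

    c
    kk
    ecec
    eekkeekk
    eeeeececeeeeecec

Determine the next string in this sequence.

Replace each of the 16 characters of eeeeececeeeeecec in place — ee ee ee ee ee kk ee kk ee ee ee ee ee kk ee kk — and concatenate.

eeeeeeeeeekkeekkeeeeeeeeeekkeekk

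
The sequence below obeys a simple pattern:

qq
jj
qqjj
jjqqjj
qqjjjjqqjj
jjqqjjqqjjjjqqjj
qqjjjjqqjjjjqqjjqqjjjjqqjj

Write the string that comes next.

jjqqjjqqjjjjqqjjqqjjjjqqjjjjqqjjqqjjjjqqjj

Each term (from the third on) is the two preceding terms concatenated in order: term 3 = qq·jj = qqjj.
So term 8 is jjqqjjqqjjjjqqjj·qqjjjjqqjjjjqqjjqqjjjjqqjj.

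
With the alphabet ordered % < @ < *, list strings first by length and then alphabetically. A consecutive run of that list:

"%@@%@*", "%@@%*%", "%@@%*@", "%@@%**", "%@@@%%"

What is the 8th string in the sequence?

Stepping forward 3 times from %@@@%%: %@@@%% → %@@@%@ → %@@@%*, then the target.

%@@@@%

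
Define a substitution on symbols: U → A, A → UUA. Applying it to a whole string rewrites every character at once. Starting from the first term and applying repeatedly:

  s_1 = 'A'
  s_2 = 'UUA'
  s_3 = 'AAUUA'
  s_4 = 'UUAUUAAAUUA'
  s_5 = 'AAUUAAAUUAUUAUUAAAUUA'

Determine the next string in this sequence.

φ(AAUUAAAUUAUUAUUAAAUUA) expands symbol-by-symbol to UUA UUA A A UUA UUA UUA A A UUA A A UUA A A UUA UUA UUA A A UUA; joining the 21 pieces gives the next term.

UUAUUAAAUUAUUAUUAAAUUAAAUUAAAUUAUUAUUAAAUUA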